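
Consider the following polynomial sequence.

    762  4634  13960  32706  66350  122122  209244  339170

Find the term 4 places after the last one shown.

First differences: 3872  9326  18746  33644  55772  87122  129926
Second differences: 5454  9420  14898  22128  31350  42804
Third differences: 3966  5478  7230  9222  11454
Fourth differences: 1512  1752  1992  2232
Fifth differences: 240  240  240
Fifth differences constant at 240.
2232 + 240 = 2472;  11454 + 2472 = 13926;  42804 + 13926 = 56730;  129926 + 56730 = 186656;  339170 + 186656 = 525826
2472 + 240 = 2712;  13926 + 2712 = 16638;  56730 + 16638 = 73368;  186656 + 73368 = 260024;  525826 + 260024 = 785850
2712 + 240 = 2952;  16638 + 2952 = 19590;  73368 + 19590 = 92958;  260024 + 92958 = 352982;  785850 + 352982 = 1138832
2952 + 240 = 3192;  19590 + 3192 = 22782;  92958 + 22782 = 115740;  352982 + 115740 = 468722;  1138832 + 468722 = 1607554

1607554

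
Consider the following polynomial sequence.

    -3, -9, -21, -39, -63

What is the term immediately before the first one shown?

-3

First differences: -6  -12  -18  -24
Second differences: -6  -6  -6
The second differences are constant at -6.
Work back: -6 + 6 = 0;  -3 + 0 = -3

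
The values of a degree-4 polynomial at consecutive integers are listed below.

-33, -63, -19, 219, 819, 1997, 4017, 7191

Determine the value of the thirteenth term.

54651

-30  44  238  600  1178  2020  3174
74  194  362  578  842  1154
120  168  216  264  312
48  48  48  48
Fourth differences constant at 48.
312 + 48 = 360;  1154 + 360 = 1514;  3174 + 1514 = 4688;  7191 + 4688 = 11879
360 + 48 = 408;  1514 + 408 = 1922;  4688 + 1922 = 6610;  11879 + 6610 = 18489
408 + 48 = 456;  1922 + 456 = 2378;  6610 + 2378 = 8988;  18489 + 8988 = 27477
456 + 48 = 504;  2378 + 504 = 2882;  8988 + 2882 = 11870;  27477 + 11870 = 39347
504 + 48 = 552;  2882 + 552 = 3434;  11870 + 3434 = 15304;  39347 + 15304 = 54651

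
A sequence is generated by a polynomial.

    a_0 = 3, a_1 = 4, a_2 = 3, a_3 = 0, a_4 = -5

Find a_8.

-45

Δ: 1 , -1 , -3 , -5
Δ²: -2 , -2 , -2
Constant second difference = -2, so extend:
-5 − 2 = -7;  -5 − 7 = -12
-7 − 2 = -9;  -12 − 9 = -21
-9 − 2 = -11;  -21 − 11 = -32
-11 − 2 = -13;  -32 − 13 = -45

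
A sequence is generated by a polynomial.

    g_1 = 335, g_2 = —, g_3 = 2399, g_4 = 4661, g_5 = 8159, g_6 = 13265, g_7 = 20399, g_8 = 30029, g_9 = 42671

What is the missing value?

Using the last 7 terms:
2262, 3498, 5106, 7134, 9630, 12642
1236, 1608, 2028, 2496, 3012
372, 420, 468, 516
48, 48, 48
Constant fourth difference = 48.
Extend backward: 372 − 48 = 324;  1236 − 324 = 912;  2262 − 912 = 1350;  2399 − 1350 = 1049

1049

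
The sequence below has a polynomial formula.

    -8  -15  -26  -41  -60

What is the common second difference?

First differences: -7, -11, -15, -19
Second differences: -4, -4, -4

-4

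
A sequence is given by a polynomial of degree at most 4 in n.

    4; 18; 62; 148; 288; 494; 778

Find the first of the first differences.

14

Δ: 14, 44, 86, 140, 206, 284
Δ²: 30, 42, 54, 66, 78
Δ³: 12, 12, 12, 12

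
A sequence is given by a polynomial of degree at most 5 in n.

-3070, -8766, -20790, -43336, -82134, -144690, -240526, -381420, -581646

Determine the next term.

D1: -5696 , -12024 , -22546 , -38798 , -62556 , -95836 , -140894 , -200226
D2: -6328 , -10522 , -16252 , -23758 , -33280 , -45058 , -59332
D3: -4194 , -5730 , -7506 , -9522 , -11778 , -14274
D4: -1536 , -1776 , -2016 , -2256 , -2496
D5: -240 , -240 , -240 , -240
The fifth differences are constant (-240).
-2496 − 240 = -2736;  -14274 − 2736 = -17010;  -59332 − 17010 = -76342;  -200226 − 76342 = -276568;  -581646 − 276568 = -858214

-858214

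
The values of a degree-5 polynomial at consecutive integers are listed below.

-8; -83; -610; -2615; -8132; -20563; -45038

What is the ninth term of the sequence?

-161440

Δ: -75, -527, -2005, -5517, -12431, -24475
Δ²: -452, -1478, -3512, -6914, -12044
Δ³: -1026, -2034, -3402, -5130
Δ⁴: -1008, -1368, -1728
Δ⁵: -360, -360
The fifth differences are constant (-360).
-1728 − 360 = -2088;  -5130 − 2088 = -7218;  -12044 − 7218 = -19262;  -24475 − 19262 = -43737;  -45038 − 43737 = -88775
-2088 − 360 = -2448;  -7218 − 2448 = -9666;  -19262 − 9666 = -28928;  -43737 − 28928 = -72665;  -88775 − 72665 = -161440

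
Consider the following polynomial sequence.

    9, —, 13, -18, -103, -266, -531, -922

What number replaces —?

14

Using the last 6 terms:
First differences: -31  -85  -163  -265  -391
Second differences: -54  -78  -102  -126
Third differences: -24  -24  -24
Constant third difference = -24.
Extend backward: -54 + 24 = -30;  -31 + 30 = -1;  13 + 1 = 14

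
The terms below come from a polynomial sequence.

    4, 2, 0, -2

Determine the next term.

-4

D1: -2  -2  -2
Constant first difference = -2, so extend:
-2 − 2 = -4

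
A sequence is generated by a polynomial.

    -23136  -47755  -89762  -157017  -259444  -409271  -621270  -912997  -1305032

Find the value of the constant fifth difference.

-240

Δ: -24619, -42007, -67255, -102427, -149827, -211999, -291727, -392035
Δ²: -17388, -25248, -35172, -47400, -62172, -79728, -100308
Δ³: -7860, -9924, -12228, -14772, -17556, -20580
Δ⁴: -2064, -2304, -2544, -2784, -3024
Δ⁵: -240, -240, -240, -240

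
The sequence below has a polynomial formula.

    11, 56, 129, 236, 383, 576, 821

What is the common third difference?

6

Δ: 45, 73, 107, 147, 193, 245
Δ²: 28, 34, 40, 46, 52
Δ³: 6, 6, 6, 6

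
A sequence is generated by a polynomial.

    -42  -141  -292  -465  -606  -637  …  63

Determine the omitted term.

Using the first 6 terms:
-99  -151  -173  -141  -31
-52  -22  32  110
30  54  78
24  24
Constant fourth difference = 24.
Extend forward: 78 + 24 = 102;  110 + 102 = 212;  -31 + 212 = 181;  -637 + 181 = -456

-456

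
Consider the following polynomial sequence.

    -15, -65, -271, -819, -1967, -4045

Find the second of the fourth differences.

-72

First differences: -50, -206, -548, -1148, -2078
Second differences: -156, -342, -600, -930
Third differences: -186, -258, -330
Fourth differences: -72, -72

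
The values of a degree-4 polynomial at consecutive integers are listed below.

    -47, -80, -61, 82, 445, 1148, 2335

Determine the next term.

-33, 19, 143, 363, 703, 1187
52, 124, 220, 340, 484
72, 96, 120, 144
24, 24, 24
Fourth differences constant at 24.
144 + 24 = 168;  484 + 168 = 652;  1187 + 652 = 1839;  2335 + 1839 = 4174

4174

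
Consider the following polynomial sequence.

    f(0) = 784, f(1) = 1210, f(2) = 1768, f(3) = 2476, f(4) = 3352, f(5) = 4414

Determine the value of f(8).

First differences: 426  558  708  876  1062
Second differences: 132  150  168  186
Third differences: 18  18  18
The third differences are constant (18).
186 + 18 = 204;  1062 + 204 = 1266;  4414 + 1266 = 5680
204 + 18 = 222;  1266 + 222 = 1488;  5680 + 1488 = 7168
222 + 18 = 240;  1488 + 240 = 1728;  7168 + 1728 = 8896

8896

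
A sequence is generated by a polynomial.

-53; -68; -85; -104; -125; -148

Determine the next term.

-173

-15 , -17 , -19 , -21 , -23
-2 , -2 , -2 , -2
Second differences constant at -2.
-23 − 2 = -25;  -148 − 25 = -173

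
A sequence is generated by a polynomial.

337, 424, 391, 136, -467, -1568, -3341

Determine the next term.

87  -33  -255  -603  -1101  -1773
-120  -222  -348  -498  -672
-102  -126  -150  -174
-24  -24  -24
Constant fourth difference = -24, so extend:
-174 − 24 = -198;  -672 − 198 = -870;  -1773 − 870 = -2643;  -3341 − 2643 = -5984

-5984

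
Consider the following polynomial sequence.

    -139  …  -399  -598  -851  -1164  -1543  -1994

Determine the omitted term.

-248

Using the last 6 terms:
First differences: -199  -253  -313  -379  -451
Second differences: -54  -60  -66  -72
Third differences: -6  -6  -6
Constant third difference = -6.
Extend backward: -54 + 6 = -48;  -199 + 48 = -151;  -399 + 151 = -248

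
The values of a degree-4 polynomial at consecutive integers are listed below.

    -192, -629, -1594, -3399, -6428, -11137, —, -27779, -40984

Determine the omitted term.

Using the first 6 terms:
Δ: -437, -965, -1805, -3029, -4709
Δ²: -528, -840, -1224, -1680
Δ³: -312, -384, -456
Δ⁴: -72, -72
Constant fourth difference = -72.
Extend forward: -456 − 72 = -528;  -1680 − 528 = -2208;  -4709 − 2208 = -6917;  -11137 − 6917 = -18054

-18054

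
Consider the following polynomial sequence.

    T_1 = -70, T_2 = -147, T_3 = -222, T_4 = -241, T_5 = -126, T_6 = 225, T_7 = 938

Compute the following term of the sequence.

2163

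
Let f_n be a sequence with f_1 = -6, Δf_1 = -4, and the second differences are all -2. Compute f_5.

Build the table forward from the leading diagonal:
Δ²: -2, -2, -2, -2, -2
Δ: -4, -6, -8, -10, -12
f: -6, -10, -16, -24, -34

-34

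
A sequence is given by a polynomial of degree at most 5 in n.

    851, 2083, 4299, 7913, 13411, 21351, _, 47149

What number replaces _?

32363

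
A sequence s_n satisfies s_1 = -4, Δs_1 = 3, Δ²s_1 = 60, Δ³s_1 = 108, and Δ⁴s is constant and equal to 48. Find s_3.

62

Build the table forward from the leading diagonal:
Δ⁴: 48  48  48
Δ³: 108  156  204
Δ²: 60  168  324
Δ: 3  63  231
s: -4  -1  62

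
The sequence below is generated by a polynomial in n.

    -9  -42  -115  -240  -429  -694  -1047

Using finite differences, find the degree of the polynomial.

-33, -73, -125, -189, -265, -353
-40, -52, -64, -76, -88
-12, -12, -12, -12
The third differences are constant, so the polynomial has degree 3.

3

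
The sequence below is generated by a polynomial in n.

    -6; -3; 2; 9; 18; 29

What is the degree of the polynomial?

2

Δ: 3, 5, 7, 9, 11
Δ²: 2, 2, 2, 2
The second differences are constant, so the polynomial has degree 2.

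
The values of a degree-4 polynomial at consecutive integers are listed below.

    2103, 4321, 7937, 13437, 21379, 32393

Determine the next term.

47181

Δ: 2218, 3616, 5500, 7942, 11014
Δ²: 1398, 1884, 2442, 3072
Δ³: 486, 558, 630
Δ⁴: 72, 72
Constant fourth difference = 72, so extend:
630 + 72 = 702;  3072 + 702 = 3774;  11014 + 3774 = 14788;  32393 + 14788 = 47181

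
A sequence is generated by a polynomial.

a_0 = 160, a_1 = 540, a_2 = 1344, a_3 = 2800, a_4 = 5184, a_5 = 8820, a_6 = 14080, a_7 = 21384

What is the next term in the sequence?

31200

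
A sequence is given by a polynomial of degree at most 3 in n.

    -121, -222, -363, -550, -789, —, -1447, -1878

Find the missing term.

Using the first 5 terms:
-101  -141  -187  -239
-40  -46  -52
-6  -6
Constant third difference = -6.
Extend forward: -52 − 6 = -58;  -239 − 58 = -297;  -789 − 297 = -1086

-1086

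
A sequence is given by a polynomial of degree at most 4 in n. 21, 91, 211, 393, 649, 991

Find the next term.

D1: 70 , 120 , 182 , 256 , 342
D2: 50 , 62 , 74 , 86
D3: 12 , 12 , 12
Third differences constant at 12.
86 + 12 = 98;  342 + 98 = 440;  991 + 440 = 1431

1431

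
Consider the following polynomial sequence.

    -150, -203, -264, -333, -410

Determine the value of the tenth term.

-915

-53, -61, -69, -77
-8, -8, -8
Constant second difference = -8, so extend:
-77 − 8 = -85;  -410 − 85 = -495
-85 − 8 = -93;  -495 − 93 = -588
-93 − 8 = -101;  -588 − 101 = -689
-101 − 8 = -109;  -689 − 109 = -798
-109 − 8 = -117;  -798 − 117 = -915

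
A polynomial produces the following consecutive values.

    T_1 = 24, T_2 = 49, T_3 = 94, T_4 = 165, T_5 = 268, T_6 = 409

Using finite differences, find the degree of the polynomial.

Δ: 25, 45, 71, 103, 141
Δ²: 20, 26, 32, 38
Δ³: 6, 6, 6
The third differences are constant, so the polynomial has degree 3.

3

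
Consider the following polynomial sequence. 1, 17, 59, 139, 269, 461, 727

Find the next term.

D1: 16, 42, 80, 130, 192, 266
D2: 26, 38, 50, 62, 74
D3: 12, 12, 12, 12
Constant third difference = 12, so extend:
74 + 12 = 86;  266 + 86 = 352;  727 + 352 = 1079

1079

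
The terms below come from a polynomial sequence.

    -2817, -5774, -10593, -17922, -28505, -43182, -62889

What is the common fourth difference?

-96

First differences: -2957, -4819, -7329, -10583, -14677, -19707
Second differences: -1862, -2510, -3254, -4094, -5030
Third differences: -648, -744, -840, -936
Fourth differences: -96, -96, -96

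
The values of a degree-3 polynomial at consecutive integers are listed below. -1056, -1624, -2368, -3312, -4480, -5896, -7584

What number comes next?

D1: -568 , -744 , -944 , -1168 , -1416 , -1688
D2: -176 , -200 , -224 , -248 , -272
D3: -24 , -24 , -24 , -24
Third differences constant at -24.
-272 − 24 = -296;  -1688 − 296 = -1984;  -7584 − 1984 = -9568

-9568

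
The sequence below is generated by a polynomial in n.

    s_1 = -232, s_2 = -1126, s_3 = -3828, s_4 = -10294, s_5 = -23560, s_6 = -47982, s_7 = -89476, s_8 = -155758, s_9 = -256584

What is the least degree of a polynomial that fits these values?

D1: -894, -2702, -6466, -13266, -24422, -41494, -66282, -100826
D2: -1808, -3764, -6800, -11156, -17072, -24788, -34544
D3: -1956, -3036, -4356, -5916, -7716, -9756
D4: -1080, -1320, -1560, -1800, -2040
D5: -240, -240, -240, -240
The fifth differences are constant, so the polynomial has degree 5.

5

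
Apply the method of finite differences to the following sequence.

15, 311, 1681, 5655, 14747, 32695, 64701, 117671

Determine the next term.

200455

296, 1370, 3974, 9092, 17948, 32006, 52970
1074, 2604, 5118, 8856, 14058, 20964
1530, 2514, 3738, 5202, 6906
984, 1224, 1464, 1704
240, 240, 240
Constant fifth difference = 240, so extend:
1704 + 240 = 1944;  6906 + 1944 = 8850;  20964 + 8850 = 29814;  52970 + 29814 = 82784;  117671 + 82784 = 200455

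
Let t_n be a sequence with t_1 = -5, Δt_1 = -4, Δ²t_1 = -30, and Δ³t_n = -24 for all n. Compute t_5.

-297

Build the table forward from the leading diagonal:
Δ³: -24  -24  -24  -24  -24
Δ²: -30  -54  -78  -102  -126
Δ: -4  -34  -88  -166  -268
t: -5  -9  -43  -131  -297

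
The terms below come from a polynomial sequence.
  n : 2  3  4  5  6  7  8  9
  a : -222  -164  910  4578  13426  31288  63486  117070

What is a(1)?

Δ: 58  1074  3668  8848  17862  32198  53584
Δ²: 1016  2594  5180  9014  14336  21386
Δ³: 1578  2586  3834  5322  7050
Δ⁴: 1008  1248  1488  1728
Δ⁵: 240  240  240
The fifth differences are constant at 240.
Work back: 1008 − 240 = 768;  1578 − 768 = 810;  1016 − 810 = 206;  58 − 206 = -148;  -222 + 148 = -74

-74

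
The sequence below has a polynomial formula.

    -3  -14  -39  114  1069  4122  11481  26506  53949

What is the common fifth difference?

240

First differences: -11, -25, 153, 955, 3053, 7359, 15025, 27443
Second differences: -14, 178, 802, 2098, 4306, 7666, 12418
Third differences: 192, 624, 1296, 2208, 3360, 4752
Fourth differences: 432, 672, 912, 1152, 1392
Fifth differences: 240, 240, 240, 240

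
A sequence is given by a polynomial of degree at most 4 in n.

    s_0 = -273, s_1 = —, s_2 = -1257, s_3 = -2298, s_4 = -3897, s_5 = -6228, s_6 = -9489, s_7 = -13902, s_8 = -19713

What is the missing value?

Using the last 7 terms:
D1: -1041, -1599, -2331, -3261, -4413, -5811
D2: -558, -732, -930, -1152, -1398
D3: -174, -198, -222, -246
D4: -24, -24, -24
Constant fourth difference = -24.
Extend backward: -174 + 24 = -150;  -558 + 150 = -408;  -1041 + 408 = -633;  -1257 + 633 = -624

-624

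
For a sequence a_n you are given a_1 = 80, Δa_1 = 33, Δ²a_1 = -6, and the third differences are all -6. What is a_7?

Build the table forward from the leading diagonal:
Third differences: -6, -6, -6, -6, -6, -6, -6
Second differences: -6, -12, -18, -24, -30, -36, -42
First differences: 33, 27, 15, -3, -27, -57, -93
a: 80, 113, 140, 155, 152, 125, 68

68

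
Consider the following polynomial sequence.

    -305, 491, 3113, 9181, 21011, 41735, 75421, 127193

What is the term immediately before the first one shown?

Δ: 796  2622  6068  11830  20724  33686  51772
Δ²: 1826  3446  5762  8894  12962  18086
Δ³: 1620  2316  3132  4068  5124
Δ⁴: 696  816  936  1056
Δ⁵: 120  120  120
The fifth differences are constant at 120.
Work back: 696 − 120 = 576;  1620 − 576 = 1044;  1826 − 1044 = 782;  796 − 782 = 14;  -305 − 14 = -319

-319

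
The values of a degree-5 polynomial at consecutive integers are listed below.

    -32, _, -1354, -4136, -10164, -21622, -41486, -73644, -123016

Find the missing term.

-306

Using the last 7 terms:
First differences: -2782  -6028  -11458  -19864  -32158  -49372
Second differences: -3246  -5430  -8406  -12294  -17214
Third differences: -2184  -2976  -3888  -4920
Fourth differences: -792  -912  -1032
Fifth differences: -120  -120
Constant fifth difference = -120.
Extend backward: -792 + 120 = -672;  -2184 + 672 = -1512;  -3246 + 1512 = -1734;  -2782 + 1734 = -1048;  -1354 + 1048 = -306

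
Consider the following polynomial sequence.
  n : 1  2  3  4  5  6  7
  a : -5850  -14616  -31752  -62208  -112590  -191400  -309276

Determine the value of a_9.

-716898

First differences: -8766, -17136, -30456, -50382, -78810, -117876
Second differences: -8370, -13320, -19926, -28428, -39066
Third differences: -4950, -6606, -8502, -10638
Fourth differences: -1656, -1896, -2136
Fifth differences: -240, -240
Constant fifth difference = -240, so extend:
-2136 − 240 = -2376;  -10638 − 2376 = -13014;  -39066 − 13014 = -52080;  -117876 − 52080 = -169956;  -309276 − 169956 = -479232
-2376 − 240 = -2616;  -13014 − 2616 = -15630;  -52080 − 15630 = -67710;  -169956 − 67710 = -237666;  -479232 − 237666 = -716898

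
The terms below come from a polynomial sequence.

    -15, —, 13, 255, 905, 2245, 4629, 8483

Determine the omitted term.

Using the last 6 terms:
242, 650, 1340, 2384, 3854
408, 690, 1044, 1470
282, 354, 426
72, 72
Constant fourth difference = 72.
Extend backward: 282 − 72 = 210;  408 − 210 = 198;  242 − 198 = 44;  13 − 44 = -31

-31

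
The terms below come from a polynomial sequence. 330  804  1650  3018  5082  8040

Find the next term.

D1: 474  846  1368  2064  2958
D2: 372  522  696  894
D3: 150  174  198
D4: 24  24
The fourth differences are constant (24).
198 + 24 = 222;  894 + 222 = 1116;  2958 + 1116 = 4074;  8040 + 4074 = 12114

12114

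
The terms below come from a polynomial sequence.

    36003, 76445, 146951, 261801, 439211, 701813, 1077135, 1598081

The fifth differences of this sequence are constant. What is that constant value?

D1: 40442, 70506, 114850, 177410, 262602, 375322, 520946
D2: 30064, 44344, 62560, 85192, 112720, 145624
D3: 14280, 18216, 22632, 27528, 32904
D4: 3936, 4416, 4896, 5376
D5: 480, 480, 480

480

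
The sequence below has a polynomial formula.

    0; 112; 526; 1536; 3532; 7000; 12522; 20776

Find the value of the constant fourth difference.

Δ: 112, 414, 1010, 1996, 3468, 5522, 8254
Δ²: 302, 596, 986, 1472, 2054, 2732
Δ³: 294, 390, 486, 582, 678
Δ⁴: 96, 96, 96, 96

96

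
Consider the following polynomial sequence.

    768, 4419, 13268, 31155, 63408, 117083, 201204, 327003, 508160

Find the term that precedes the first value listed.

3651  8849  17887  32253  53675  84121  125799  181157
5198  9038  14366  21422  30446  41678  55358
3840  5328  7056  9024  11232  13680
1488  1728  1968  2208  2448
240  240  240  240
The fifth differences are constant at 240.
Work back: 1488 − 240 = 1248;  3840 − 1248 = 2592;  5198 − 2592 = 2606;  3651 − 2606 = 1045;  768 − 1045 = -277

-277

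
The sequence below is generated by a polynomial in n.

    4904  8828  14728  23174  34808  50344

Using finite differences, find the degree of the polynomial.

D1: 3924, 5900, 8446, 11634, 15536
D2: 1976, 2546, 3188, 3902
D3: 570, 642, 714
D4: 72, 72
The fourth differences are constant, so the polynomial has degree 4.

4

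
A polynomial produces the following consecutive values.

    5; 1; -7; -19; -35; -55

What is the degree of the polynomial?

2

Δ: -4, -8, -12, -16, -20
Δ²: -4, -4, -4, -4
The second differences are constant, so the polynomial has degree 2.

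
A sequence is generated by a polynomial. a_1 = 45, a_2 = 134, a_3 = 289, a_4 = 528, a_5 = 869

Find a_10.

First differences: 89, 155, 239, 341
Second differences: 66, 84, 102
Third differences: 18, 18
Constant third difference = 18, so extend:
102 + 18 = 120;  341 + 120 = 461;  869 + 461 = 1330
120 + 18 = 138;  461 + 138 = 599;  1330 + 599 = 1929
138 + 18 = 156;  599 + 156 = 755;  1929 + 755 = 2684
156 + 18 = 174;  755 + 174 = 929;  2684 + 929 = 3613
174 + 18 = 192;  929 + 192 = 1121;  3613 + 1121 = 4734

4734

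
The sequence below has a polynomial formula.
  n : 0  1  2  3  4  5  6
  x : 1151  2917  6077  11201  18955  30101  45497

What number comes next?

66097

First differences: 1766 , 3160 , 5124 , 7754 , 11146 , 15396
Second differences: 1394 , 1964 , 2630 , 3392 , 4250
Third differences: 570 , 666 , 762 , 858
Fourth differences: 96 , 96 , 96
Fourth differences constant at 96.
858 + 96 = 954;  4250 + 954 = 5204;  15396 + 5204 = 20600;  45497 + 20600 = 66097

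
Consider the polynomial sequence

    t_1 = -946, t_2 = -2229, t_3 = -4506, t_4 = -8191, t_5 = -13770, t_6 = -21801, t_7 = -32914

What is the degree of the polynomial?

Δ: -1283, -2277, -3685, -5579, -8031, -11113
Δ²: -994, -1408, -1894, -2452, -3082
Δ³: -414, -486, -558, -630
Δ⁴: -72, -72, -72
The fourth differences are constant, so the polynomial has degree 4.

4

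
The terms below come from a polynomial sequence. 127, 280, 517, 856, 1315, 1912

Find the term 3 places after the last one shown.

Δ: 153 , 237 , 339 , 459 , 597
Δ²: 84 , 102 , 120 , 138
Δ³: 18 , 18 , 18
Constant third difference = 18, so extend:
138 + 18 = 156;  597 + 156 = 753;  1912 + 753 = 2665
156 + 18 = 174;  753 + 174 = 927;  2665 + 927 = 3592
174 + 18 = 192;  927 + 192 = 1119;  3592 + 1119 = 4711

4711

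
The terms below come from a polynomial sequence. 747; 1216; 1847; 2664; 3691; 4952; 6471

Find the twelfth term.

18776

First differences: 469, 631, 817, 1027, 1261, 1519
Second differences: 162, 186, 210, 234, 258
Third differences: 24, 24, 24, 24
Third differences constant at 24.
258 + 24 = 282;  1519 + 282 = 1801;  6471 + 1801 = 8272
282 + 24 = 306;  1801 + 306 = 2107;  8272 + 2107 = 10379
306 + 24 = 330;  2107 + 330 = 2437;  10379 + 2437 = 12816
330 + 24 = 354;  2437 + 354 = 2791;  12816 + 2791 = 15607
354 + 24 = 378;  2791 + 378 = 3169;  15607 + 3169 = 18776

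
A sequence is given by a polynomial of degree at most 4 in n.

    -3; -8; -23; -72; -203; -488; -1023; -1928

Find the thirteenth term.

-17883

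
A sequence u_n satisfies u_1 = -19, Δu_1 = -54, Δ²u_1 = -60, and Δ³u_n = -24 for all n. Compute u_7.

-1723

Build the table forward from the leading diagonal:
Δ³: -24, -24, -24, -24, -24, -24, -24
Δ²: -60, -84, -108, -132, -156, -180, -204
Δ: -54, -114, -198, -306, -438, -594, -774
u: -19, -73, -187, -385, -691, -1129, -1723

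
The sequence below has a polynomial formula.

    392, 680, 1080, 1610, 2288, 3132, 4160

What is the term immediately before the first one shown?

198

288  400  530  678  844  1028
112  130  148  166  184
18  18  18  18
The third differences are constant at 18.
Work back: 112 − 18 = 94;  288 − 94 = 194;  392 − 194 = 198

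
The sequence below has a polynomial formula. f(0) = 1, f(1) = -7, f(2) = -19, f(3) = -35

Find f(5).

-79

D1: -8, -12, -16
D2: -4, -4
Constant second difference = -4, so extend:
-16 − 4 = -20;  -35 − 20 = -55
-20 − 4 = -24;  -55 − 24 = -79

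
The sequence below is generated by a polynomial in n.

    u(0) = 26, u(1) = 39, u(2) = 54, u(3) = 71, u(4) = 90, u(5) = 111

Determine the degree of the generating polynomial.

2

First differences: 13, 15, 17, 19, 21
Second differences: 2, 2, 2, 2
The second differences are constant, so the polynomial has degree 2.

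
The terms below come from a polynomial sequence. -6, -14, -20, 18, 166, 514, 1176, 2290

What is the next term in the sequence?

4018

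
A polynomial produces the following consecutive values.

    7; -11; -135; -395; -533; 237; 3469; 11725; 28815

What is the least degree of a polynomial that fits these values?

5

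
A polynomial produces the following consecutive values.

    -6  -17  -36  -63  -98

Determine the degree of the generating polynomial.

2

Δ: -11, -19, -27, -35
Δ²: -8, -8, -8
The second differences are constant, so the polynomial has degree 2.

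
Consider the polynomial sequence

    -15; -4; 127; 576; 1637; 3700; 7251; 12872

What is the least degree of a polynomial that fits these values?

11, 131, 449, 1061, 2063, 3551, 5621
120, 318, 612, 1002, 1488, 2070
198, 294, 390, 486, 582
96, 96, 96, 96
The fourth differences are constant, so the polynomial has degree 4.

4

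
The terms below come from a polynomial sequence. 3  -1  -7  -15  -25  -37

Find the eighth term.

-67

-4  -6  -8  -10  -12
-2  -2  -2  -2
Second differences constant at -2.
-12 − 2 = -14;  -37 − 14 = -51
-14 − 2 = -16;  -51 − 16 = -67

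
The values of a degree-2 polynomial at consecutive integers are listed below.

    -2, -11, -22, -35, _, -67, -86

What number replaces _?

-50

Using the first 4 terms:
First differences: -9  -11  -13
Second differences: -2  -2
Constant second difference = -2.
Extend forward: -13 − 2 = -15;  -35 − 15 = -50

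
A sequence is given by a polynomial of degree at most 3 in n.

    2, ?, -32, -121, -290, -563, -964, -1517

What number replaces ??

1

Using the last 6 terms:
-89  -169  -273  -401  -553
-80  -104  -128  -152
-24  -24  -24
Constant third difference = -24.
Extend backward: -80 + 24 = -56;  -89 + 56 = -33;  -32 + 33 = 1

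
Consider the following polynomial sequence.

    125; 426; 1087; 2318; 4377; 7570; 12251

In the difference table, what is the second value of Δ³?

D1: 301, 661, 1231, 2059, 3193, 4681
D2: 360, 570, 828, 1134, 1488
D3: 210, 258, 306, 354
D4: 48, 48, 48

258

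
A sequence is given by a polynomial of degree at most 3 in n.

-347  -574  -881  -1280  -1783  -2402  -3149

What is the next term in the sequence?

-4036

First differences: -227, -307, -399, -503, -619, -747
Second differences: -80, -92, -104, -116, -128
Third differences: -12, -12, -12, -12
Third differences constant at -12.
-128 − 12 = -140;  -747 − 140 = -887;  -3149 − 887 = -4036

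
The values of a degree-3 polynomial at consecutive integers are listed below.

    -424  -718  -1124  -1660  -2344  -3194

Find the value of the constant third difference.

-18

D1: -294, -406, -536, -684, -850
D2: -112, -130, -148, -166
D3: -18, -18, -18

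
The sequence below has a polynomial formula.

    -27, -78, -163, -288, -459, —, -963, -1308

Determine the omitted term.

Using the first 5 terms:
-51  -85  -125  -171
-34  -40  -46
-6  -6
Constant third difference = -6.
Extend forward: -46 − 6 = -52;  -171 − 52 = -223;  -459 − 223 = -682

-682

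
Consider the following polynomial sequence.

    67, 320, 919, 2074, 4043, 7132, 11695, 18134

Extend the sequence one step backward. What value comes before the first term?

-2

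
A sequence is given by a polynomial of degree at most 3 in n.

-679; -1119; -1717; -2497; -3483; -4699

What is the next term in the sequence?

-6169

-440 , -598 , -780 , -986 , -1216
-158 , -182 , -206 , -230
-24 , -24 , -24
Third differences constant at -24.
-230 − 24 = -254;  -1216 − 254 = -1470;  -4699 − 1470 = -6169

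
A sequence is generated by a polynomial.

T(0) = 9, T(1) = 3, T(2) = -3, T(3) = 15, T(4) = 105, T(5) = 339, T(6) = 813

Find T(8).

D1: -6 , -6 , 18 , 90 , 234 , 474
D2: 0 , 24 , 72 , 144 , 240
D3: 24 , 48 , 72 , 96
D4: 24 , 24 , 24
Fourth differences constant at 24.
96 + 24 = 120;  240 + 120 = 360;  474 + 360 = 834;  813 + 834 = 1647
120 + 24 = 144;  360 + 144 = 504;  834 + 504 = 1338;  1647 + 1338 = 2985

2985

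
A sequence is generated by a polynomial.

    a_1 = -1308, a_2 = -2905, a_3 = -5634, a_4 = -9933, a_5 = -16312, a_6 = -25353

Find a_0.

D1: -1597, -2729, -4299, -6379, -9041
D2: -1132, -1570, -2080, -2662
D3: -438, -510, -582
D4: -72, -72
The fourth differences are constant at -72.
Work back: -438 + 72 = -366;  -1132 + 366 = -766;  -1597 + 766 = -831;  -1308 + 831 = -477

-477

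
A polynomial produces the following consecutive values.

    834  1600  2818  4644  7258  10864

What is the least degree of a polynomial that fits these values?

4

First differences: 766, 1218, 1826, 2614, 3606
Second differences: 452, 608, 788, 992
Third differences: 156, 180, 204
Fourth differences: 24, 24
The fourth differences are constant, so the polynomial has degree 4.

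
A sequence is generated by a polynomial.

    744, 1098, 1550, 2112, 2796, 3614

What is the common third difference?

D1: 354, 452, 562, 684, 818
D2: 98, 110, 122, 134
D3: 12, 12, 12

12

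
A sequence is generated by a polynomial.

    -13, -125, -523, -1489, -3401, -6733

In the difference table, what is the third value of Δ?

-966

Δ: -112, -398, -966, -1912, -3332
Δ²: -286, -568, -946, -1420
Δ³: -282, -378, -474
Δ⁴: -96, -96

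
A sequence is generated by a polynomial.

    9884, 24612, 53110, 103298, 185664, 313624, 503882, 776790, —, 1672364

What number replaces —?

1156708

Using the first 8 terms:
14728  28498  50188  82366  127960  190258  272908
13770  21690  32178  45594  62298  82650
7920  10488  13416  16704  20352
2568  2928  3288  3648
360  360  360
Constant fifth difference = 360.
Extend forward: 3648 + 360 = 4008;  20352 + 4008 = 24360;  82650 + 24360 = 107010;  272908 + 107010 = 379918;  776790 + 379918 = 1156708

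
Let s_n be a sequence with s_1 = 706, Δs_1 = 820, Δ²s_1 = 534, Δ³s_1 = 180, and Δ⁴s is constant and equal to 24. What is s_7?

17596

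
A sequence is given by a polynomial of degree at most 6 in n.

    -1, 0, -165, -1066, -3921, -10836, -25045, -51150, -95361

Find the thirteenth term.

D1: 1  -165  -901  -2855  -6915  -14209  -26105  -44211
D2: -166  -736  -1954  -4060  -7294  -11896  -18106
D3: -570  -1218  -2106  -3234  -4602  -6210
D4: -648  -888  -1128  -1368  -1608
D5: -240  -240  -240  -240
Constant fifth difference = -240, so extend:
-1608 − 240 = -1848;  -6210 − 1848 = -8058;  -18106 − 8058 = -26164;  -44211 − 26164 = -70375;  -95361 − 70375 = -165736
-1848 − 240 = -2088;  -8058 − 2088 = -10146;  -26164 − 10146 = -36310;  -70375 − 36310 = -106685;  -165736 − 106685 = -272421
-2088 − 240 = -2328;  -10146 − 2328 = -12474;  -36310 − 12474 = -48784;  -106685 − 48784 = -155469;  -272421 − 155469 = -427890
-2328 − 240 = -2568;  -12474 − 2568 = -15042;  -48784 − 15042 = -63826;  -155469 − 63826 = -219295;  -427890 − 219295 = -647185

-647185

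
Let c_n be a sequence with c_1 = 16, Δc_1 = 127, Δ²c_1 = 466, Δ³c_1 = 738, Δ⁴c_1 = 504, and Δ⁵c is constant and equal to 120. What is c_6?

Build the table forward from the leading diagonal:
Fifth differences: 120, 120, 120, 120, 120, 120
Fourth differences: 504, 624, 744, 864, 984, 1104
Third differences: 738, 1242, 1866, 2610, 3474, 4458
Second differences: 466, 1204, 2446, 4312, 6922, 10396
First differences: 127, 593, 1797, 4243, 8555, 15477
c: 16, 143, 736, 2533, 6776, 15331

15331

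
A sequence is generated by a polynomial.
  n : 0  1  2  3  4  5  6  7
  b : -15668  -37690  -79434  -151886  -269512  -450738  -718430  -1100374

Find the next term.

-1629756

Δ: -22022  -41744  -72452  -117626  -181226  -267692  -381944
Δ²: -19722  -30708  -45174  -63600  -86466  -114252
Δ³: -10986  -14466  -18426  -22866  -27786
Δ⁴: -3480  -3960  -4440  -4920
Δ⁵: -480  -480  -480
The fifth differences are constant (-480).
-4920 − 480 = -5400;  -27786 − 5400 = -33186;  -114252 − 33186 = -147438;  -381944 − 147438 = -529382;  -1100374 − 529382 = -1629756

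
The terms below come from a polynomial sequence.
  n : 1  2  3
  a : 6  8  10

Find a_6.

First differences: 2, 2
First differences constant at 2.
10 + 2 = 12
12 + 2 = 14
14 + 2 = 16

16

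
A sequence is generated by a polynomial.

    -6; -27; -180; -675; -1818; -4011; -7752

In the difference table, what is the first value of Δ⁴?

First differences: -21, -153, -495, -1143, -2193, -3741
Second differences: -132, -342, -648, -1050, -1548
Third differences: -210, -306, -402, -498
Fourth differences: -96, -96, -96

-96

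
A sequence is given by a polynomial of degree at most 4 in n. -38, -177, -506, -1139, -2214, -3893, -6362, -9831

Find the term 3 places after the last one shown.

-139, -329, -633, -1075, -1679, -2469, -3469
-190, -304, -442, -604, -790, -1000
-114, -138, -162, -186, -210
-24, -24, -24, -24
Constant fourth difference = -24, so extend:
-210 − 24 = -234;  -1000 − 234 = -1234;  -3469 − 1234 = -4703;  -9831 − 4703 = -14534
-234 − 24 = -258;  -1234 − 258 = -1492;  -4703 − 1492 = -6195;  -14534 − 6195 = -20729
-258 − 24 = -282;  -1492 − 282 = -1774;  -6195 − 1774 = -7969;  -20729 − 7969 = -28698

-28698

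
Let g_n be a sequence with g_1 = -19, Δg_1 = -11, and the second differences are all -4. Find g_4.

-64

Build the table forward from the leading diagonal:
D2: -4  -4  -4  -4
D1: -11  -15  -19  -23
g: -19  -30  -45  -64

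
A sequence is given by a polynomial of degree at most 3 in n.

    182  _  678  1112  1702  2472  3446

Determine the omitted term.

Using the last 5 terms:
Δ: 434  590  770  974
Δ²: 156  180  204
Δ³: 24  24
Constant third difference = 24.
Extend backward: 156 − 24 = 132;  434 − 132 = 302;  678 − 302 = 376

376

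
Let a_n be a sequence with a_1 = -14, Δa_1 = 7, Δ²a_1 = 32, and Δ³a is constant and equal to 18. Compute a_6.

Build the table forward from the leading diagonal:
Δ³: 18  18  18  18  18  18
Δ²: 32  50  68  86  104  122
Δ: 7  39  89  157  243  347
a: -14  -7  32  121  278  521

521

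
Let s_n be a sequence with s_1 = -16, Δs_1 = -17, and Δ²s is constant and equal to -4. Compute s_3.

-54

Build the table forward from the leading diagonal:
D2: -4, -4, -4
D1: -17, -21, -25
s: -16, -33, -54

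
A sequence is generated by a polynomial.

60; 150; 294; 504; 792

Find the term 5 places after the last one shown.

90 , 144 , 210 , 288
54 , 66 , 78
12 , 12
The third differences are constant (12).
78 + 12 = 90;  288 + 90 = 378;  792 + 378 = 1170
90 + 12 = 102;  378 + 102 = 480;  1170 + 480 = 1650
102 + 12 = 114;  480 + 114 = 594;  1650 + 594 = 2244
114 + 12 = 126;  594 + 126 = 720;  2244 + 720 = 2964
126 + 12 = 138;  720 + 138 = 858;  2964 + 858 = 3822

3822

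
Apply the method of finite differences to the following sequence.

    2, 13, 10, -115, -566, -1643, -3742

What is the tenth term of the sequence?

11  -3  -125  -451  -1077  -2099
-14  -122  -326  -626  -1022
-108  -204  -300  -396
-96  -96  -96
Constant fourth difference = -96, so extend:
-396 − 96 = -492;  -1022 − 492 = -1514;  -2099 − 1514 = -3613;  -3742 − 3613 = -7355
-492 − 96 = -588;  -1514 − 588 = -2102;  -3613 − 2102 = -5715;  -7355 − 5715 = -13070
-588 − 96 = -684;  -2102 − 684 = -2786;  -5715 − 2786 = -8501;  -13070 − 8501 = -21571

-21571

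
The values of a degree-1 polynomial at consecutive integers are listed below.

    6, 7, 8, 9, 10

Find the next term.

11

1, 1, 1, 1
Constant first difference = 1, so extend:
10 + 1 = 11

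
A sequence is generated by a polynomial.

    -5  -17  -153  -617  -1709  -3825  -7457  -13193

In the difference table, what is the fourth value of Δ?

-1092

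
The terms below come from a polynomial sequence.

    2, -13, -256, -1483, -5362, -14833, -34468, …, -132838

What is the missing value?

-70831

Using the first 7 terms:
D1: -15  -243  -1227  -3879  -9471  -19635
D2: -228  -984  -2652  -5592  -10164
D3: -756  -1668  -2940  -4572
D4: -912  -1272  -1632
D5: -360  -360
Constant fifth difference = -360.
Extend forward: -1632 − 360 = -1992;  -4572 − 1992 = -6564;  -10164 − 6564 = -16728;  -19635 − 16728 = -36363;  -34468 − 36363 = -70831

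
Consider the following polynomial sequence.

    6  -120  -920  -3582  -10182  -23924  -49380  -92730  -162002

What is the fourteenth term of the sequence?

-1337772

D1: -126, -800, -2662, -6600, -13742, -25456, -43350, -69272
D2: -674, -1862, -3938, -7142, -11714, -17894, -25922
D3: -1188, -2076, -3204, -4572, -6180, -8028
D4: -888, -1128, -1368, -1608, -1848
D5: -240, -240, -240, -240
Fifth differences constant at -240.
-1848 − 240 = -2088;  -8028 − 2088 = -10116;  -25922 − 10116 = -36038;  -69272 − 36038 = -105310;  -162002 − 105310 = -267312
-2088 − 240 = -2328;  -10116 − 2328 = -12444;  -36038 − 12444 = -48482;  -105310 − 48482 = -153792;  -267312 − 153792 = -421104
-2328 − 240 = -2568;  -12444 − 2568 = -15012;  -48482 − 15012 = -63494;  -153792 − 63494 = -217286;  -421104 − 217286 = -638390
-2568 − 240 = -2808;  -15012 − 2808 = -17820;  -63494 − 17820 = -81314;  -217286 − 81314 = -298600;  -638390 − 298600 = -936990
-2808 − 240 = -3048;  -17820 − 3048 = -20868;  -81314 − 20868 = -102182;  -298600 − 102182 = -400782;  -936990 − 400782 = -1337772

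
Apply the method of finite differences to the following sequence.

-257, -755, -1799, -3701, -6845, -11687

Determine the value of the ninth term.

First differences: -498  -1044  -1902  -3144  -4842
Second differences: -546  -858  -1242  -1698
Third differences: -312  -384  -456
Fourth differences: -72  -72
The fourth differences are constant (-72).
-456 − 72 = -528;  -1698 − 528 = -2226;  -4842 − 2226 = -7068;  -11687 − 7068 = -18755
-528 − 72 = -600;  -2226 − 600 = -2826;  -7068 − 2826 = -9894;  -18755 − 9894 = -28649
-600 − 72 = -672;  -2826 − 672 = -3498;  -9894 − 3498 = -13392;  -28649 − 13392 = -42041

-42041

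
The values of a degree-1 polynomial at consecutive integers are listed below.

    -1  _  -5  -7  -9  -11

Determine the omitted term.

-3

Using the last 4 terms:
D1: -2  -2  -2
Constant first difference = -2.
Extend backward: -5 + 2 = -3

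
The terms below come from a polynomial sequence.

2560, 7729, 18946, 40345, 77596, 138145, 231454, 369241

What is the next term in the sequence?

D1: 5169, 11217, 21399, 37251, 60549, 93309, 137787
D2: 6048, 10182, 15852, 23298, 32760, 44478
D3: 4134, 5670, 7446, 9462, 11718
D4: 1536, 1776, 2016, 2256
D5: 240, 240, 240
Fifth differences constant at 240.
2256 + 240 = 2496;  11718 + 2496 = 14214;  44478 + 14214 = 58692;  137787 + 58692 = 196479;  369241 + 196479 = 565720

565720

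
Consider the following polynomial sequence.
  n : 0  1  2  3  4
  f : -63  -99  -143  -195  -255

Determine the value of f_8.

First differences: -36, -44, -52, -60
Second differences: -8, -8, -8
The second differences are constant (-8).
-60 − 8 = -68;  -255 − 68 = -323
-68 − 8 = -76;  -323 − 76 = -399
-76 − 8 = -84;  -399 − 84 = -483
-84 − 8 = -92;  -483 − 92 = -575

-575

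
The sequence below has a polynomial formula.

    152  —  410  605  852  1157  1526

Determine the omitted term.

Using the last 5 terms:
195  247  305  369
52  58  64
6  6
Constant third difference = 6.
Extend backward: 52 − 6 = 46;  195 − 46 = 149;  410 − 149 = 261

261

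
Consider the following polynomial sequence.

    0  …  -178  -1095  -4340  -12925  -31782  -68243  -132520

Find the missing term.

-17

Using the last 7 terms:
D1: -917  -3245  -8585  -18857  -36461  -64277
D2: -2328  -5340  -10272  -17604  -27816
D3: -3012  -4932  -7332  -10212
D4: -1920  -2400  -2880
D5: -480  -480
Constant fifth difference = -480.
Extend backward: -1920 + 480 = -1440;  -3012 + 1440 = -1572;  -2328 + 1572 = -756;  -917 + 756 = -161;  -178 + 161 = -17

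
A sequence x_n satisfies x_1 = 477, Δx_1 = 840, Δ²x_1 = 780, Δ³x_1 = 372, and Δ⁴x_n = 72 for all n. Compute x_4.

Build the table forward from the leading diagonal:
Δ⁴: 72  72  72  72
Δ³: 372  444  516  588
Δ²: 780  1152  1596  2112
Δ: 840  1620  2772  4368
x: 477  1317  2937  5709

5709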